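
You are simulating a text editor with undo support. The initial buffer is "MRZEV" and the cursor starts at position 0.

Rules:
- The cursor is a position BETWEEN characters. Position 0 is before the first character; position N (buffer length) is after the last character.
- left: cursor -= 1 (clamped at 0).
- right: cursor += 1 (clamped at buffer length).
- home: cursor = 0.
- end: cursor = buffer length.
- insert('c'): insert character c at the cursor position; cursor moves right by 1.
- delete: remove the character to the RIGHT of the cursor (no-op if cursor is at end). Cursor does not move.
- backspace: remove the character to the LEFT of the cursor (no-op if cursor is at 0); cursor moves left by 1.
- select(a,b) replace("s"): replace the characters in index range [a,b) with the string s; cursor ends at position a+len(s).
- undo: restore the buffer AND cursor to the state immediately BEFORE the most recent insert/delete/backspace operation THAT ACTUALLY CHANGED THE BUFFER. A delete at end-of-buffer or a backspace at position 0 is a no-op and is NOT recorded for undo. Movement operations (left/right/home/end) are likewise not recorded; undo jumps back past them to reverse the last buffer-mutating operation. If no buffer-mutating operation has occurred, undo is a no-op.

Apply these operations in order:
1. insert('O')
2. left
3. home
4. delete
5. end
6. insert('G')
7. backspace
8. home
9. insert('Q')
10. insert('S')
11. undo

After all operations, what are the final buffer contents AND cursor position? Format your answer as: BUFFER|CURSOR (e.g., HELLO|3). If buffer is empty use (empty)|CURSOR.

Answer: QMRZEV|1

Derivation:
After op 1 (insert('O')): buf='OMRZEV' cursor=1
After op 2 (left): buf='OMRZEV' cursor=0
After op 3 (home): buf='OMRZEV' cursor=0
After op 4 (delete): buf='MRZEV' cursor=0
After op 5 (end): buf='MRZEV' cursor=5
After op 6 (insert('G')): buf='MRZEVG' cursor=6
After op 7 (backspace): buf='MRZEV' cursor=5
After op 8 (home): buf='MRZEV' cursor=0
After op 9 (insert('Q')): buf='QMRZEV' cursor=1
After op 10 (insert('S')): buf='QSMRZEV' cursor=2
After op 11 (undo): buf='QMRZEV' cursor=1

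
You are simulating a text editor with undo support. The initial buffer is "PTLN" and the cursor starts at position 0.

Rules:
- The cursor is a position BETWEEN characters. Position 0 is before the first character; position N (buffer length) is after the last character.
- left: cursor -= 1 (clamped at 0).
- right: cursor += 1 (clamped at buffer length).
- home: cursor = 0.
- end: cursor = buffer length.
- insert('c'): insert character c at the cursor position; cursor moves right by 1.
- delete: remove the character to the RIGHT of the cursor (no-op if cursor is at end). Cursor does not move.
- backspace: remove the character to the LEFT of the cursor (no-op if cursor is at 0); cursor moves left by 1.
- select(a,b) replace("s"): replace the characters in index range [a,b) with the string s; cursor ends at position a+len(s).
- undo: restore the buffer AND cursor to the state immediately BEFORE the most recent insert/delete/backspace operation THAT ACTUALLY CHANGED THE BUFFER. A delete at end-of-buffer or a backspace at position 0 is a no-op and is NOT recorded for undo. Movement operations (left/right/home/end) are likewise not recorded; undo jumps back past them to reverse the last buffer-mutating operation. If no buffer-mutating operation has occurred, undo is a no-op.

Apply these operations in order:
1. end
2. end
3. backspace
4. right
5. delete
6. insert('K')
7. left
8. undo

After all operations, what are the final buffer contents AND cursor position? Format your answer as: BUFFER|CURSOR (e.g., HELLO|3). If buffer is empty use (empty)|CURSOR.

After op 1 (end): buf='PTLN' cursor=4
After op 2 (end): buf='PTLN' cursor=4
After op 3 (backspace): buf='PTL' cursor=3
After op 4 (right): buf='PTL' cursor=3
After op 5 (delete): buf='PTL' cursor=3
After op 6 (insert('K')): buf='PTLK' cursor=4
After op 7 (left): buf='PTLK' cursor=3
After op 8 (undo): buf='PTL' cursor=3

Answer: PTL|3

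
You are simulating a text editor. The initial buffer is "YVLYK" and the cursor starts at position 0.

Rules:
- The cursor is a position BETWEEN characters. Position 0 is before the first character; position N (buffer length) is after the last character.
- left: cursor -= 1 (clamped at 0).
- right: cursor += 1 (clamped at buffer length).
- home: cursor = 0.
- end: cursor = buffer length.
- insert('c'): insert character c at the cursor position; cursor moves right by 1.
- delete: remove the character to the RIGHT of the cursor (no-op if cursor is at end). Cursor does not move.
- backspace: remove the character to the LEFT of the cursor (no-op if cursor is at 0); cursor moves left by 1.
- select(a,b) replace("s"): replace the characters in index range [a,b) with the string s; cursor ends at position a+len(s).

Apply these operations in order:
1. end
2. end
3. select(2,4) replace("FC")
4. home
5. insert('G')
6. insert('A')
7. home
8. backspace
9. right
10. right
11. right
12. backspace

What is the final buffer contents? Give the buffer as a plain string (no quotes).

Answer: GAVFCK

Derivation:
After op 1 (end): buf='YVLYK' cursor=5
After op 2 (end): buf='YVLYK' cursor=5
After op 3 (select(2,4) replace("FC")): buf='YVFCK' cursor=4
After op 4 (home): buf='YVFCK' cursor=0
After op 5 (insert('G')): buf='GYVFCK' cursor=1
After op 6 (insert('A')): buf='GAYVFCK' cursor=2
After op 7 (home): buf='GAYVFCK' cursor=0
After op 8 (backspace): buf='GAYVFCK' cursor=0
After op 9 (right): buf='GAYVFCK' cursor=1
After op 10 (right): buf='GAYVFCK' cursor=2
After op 11 (right): buf='GAYVFCK' cursor=3
After op 12 (backspace): buf='GAVFCK' cursor=2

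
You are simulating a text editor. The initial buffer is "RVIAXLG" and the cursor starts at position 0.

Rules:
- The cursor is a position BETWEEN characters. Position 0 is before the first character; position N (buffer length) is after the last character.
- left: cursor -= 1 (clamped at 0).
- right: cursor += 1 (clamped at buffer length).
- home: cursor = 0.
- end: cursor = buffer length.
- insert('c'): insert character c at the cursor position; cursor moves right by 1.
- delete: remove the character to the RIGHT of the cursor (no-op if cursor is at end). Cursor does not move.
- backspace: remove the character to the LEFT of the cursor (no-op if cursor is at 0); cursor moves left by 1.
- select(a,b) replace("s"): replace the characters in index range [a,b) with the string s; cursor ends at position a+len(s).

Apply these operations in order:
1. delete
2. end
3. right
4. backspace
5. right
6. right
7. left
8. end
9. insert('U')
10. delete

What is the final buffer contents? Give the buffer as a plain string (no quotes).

After op 1 (delete): buf='VIAXLG' cursor=0
After op 2 (end): buf='VIAXLG' cursor=6
After op 3 (right): buf='VIAXLG' cursor=6
After op 4 (backspace): buf='VIAXL' cursor=5
After op 5 (right): buf='VIAXL' cursor=5
After op 6 (right): buf='VIAXL' cursor=5
After op 7 (left): buf='VIAXL' cursor=4
After op 8 (end): buf='VIAXL' cursor=5
After op 9 (insert('U')): buf='VIAXLU' cursor=6
After op 10 (delete): buf='VIAXLU' cursor=6

Answer: VIAXLU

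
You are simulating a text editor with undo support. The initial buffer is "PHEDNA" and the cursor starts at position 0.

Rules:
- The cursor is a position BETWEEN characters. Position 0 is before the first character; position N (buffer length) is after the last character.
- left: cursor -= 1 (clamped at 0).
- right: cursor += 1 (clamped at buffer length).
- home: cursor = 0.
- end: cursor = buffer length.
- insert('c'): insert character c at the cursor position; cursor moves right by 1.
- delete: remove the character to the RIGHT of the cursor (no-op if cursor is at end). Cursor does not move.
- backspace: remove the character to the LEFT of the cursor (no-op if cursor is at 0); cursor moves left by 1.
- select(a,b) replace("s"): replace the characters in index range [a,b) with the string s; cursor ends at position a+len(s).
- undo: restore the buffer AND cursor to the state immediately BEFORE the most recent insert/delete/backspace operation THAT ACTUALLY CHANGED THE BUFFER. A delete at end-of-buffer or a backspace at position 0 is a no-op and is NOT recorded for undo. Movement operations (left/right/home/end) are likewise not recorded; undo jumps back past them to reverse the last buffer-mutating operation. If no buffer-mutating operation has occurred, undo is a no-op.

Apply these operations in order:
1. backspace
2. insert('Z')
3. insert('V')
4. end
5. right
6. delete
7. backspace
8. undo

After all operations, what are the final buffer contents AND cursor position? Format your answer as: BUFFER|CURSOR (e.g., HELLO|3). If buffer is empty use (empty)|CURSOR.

Answer: ZVPHEDNA|8

Derivation:
After op 1 (backspace): buf='PHEDNA' cursor=0
After op 2 (insert('Z')): buf='ZPHEDNA' cursor=1
After op 3 (insert('V')): buf='ZVPHEDNA' cursor=2
After op 4 (end): buf='ZVPHEDNA' cursor=8
After op 5 (right): buf='ZVPHEDNA' cursor=8
After op 6 (delete): buf='ZVPHEDNA' cursor=8
After op 7 (backspace): buf='ZVPHEDN' cursor=7
After op 8 (undo): buf='ZVPHEDNA' cursor=8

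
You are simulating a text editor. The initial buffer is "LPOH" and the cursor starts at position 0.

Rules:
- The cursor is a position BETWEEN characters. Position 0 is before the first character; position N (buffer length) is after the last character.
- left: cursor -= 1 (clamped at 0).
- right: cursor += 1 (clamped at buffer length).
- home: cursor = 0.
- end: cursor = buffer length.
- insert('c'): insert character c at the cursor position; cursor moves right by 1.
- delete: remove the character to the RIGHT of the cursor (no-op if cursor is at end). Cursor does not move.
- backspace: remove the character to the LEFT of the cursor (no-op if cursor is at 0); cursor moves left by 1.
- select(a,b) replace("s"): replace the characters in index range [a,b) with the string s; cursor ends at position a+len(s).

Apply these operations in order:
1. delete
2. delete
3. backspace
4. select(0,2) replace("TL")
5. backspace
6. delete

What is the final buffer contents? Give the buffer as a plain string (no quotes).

Answer: T

Derivation:
After op 1 (delete): buf='POH' cursor=0
After op 2 (delete): buf='OH' cursor=0
After op 3 (backspace): buf='OH' cursor=0
After op 4 (select(0,2) replace("TL")): buf='TL' cursor=2
After op 5 (backspace): buf='T' cursor=1
After op 6 (delete): buf='T' cursor=1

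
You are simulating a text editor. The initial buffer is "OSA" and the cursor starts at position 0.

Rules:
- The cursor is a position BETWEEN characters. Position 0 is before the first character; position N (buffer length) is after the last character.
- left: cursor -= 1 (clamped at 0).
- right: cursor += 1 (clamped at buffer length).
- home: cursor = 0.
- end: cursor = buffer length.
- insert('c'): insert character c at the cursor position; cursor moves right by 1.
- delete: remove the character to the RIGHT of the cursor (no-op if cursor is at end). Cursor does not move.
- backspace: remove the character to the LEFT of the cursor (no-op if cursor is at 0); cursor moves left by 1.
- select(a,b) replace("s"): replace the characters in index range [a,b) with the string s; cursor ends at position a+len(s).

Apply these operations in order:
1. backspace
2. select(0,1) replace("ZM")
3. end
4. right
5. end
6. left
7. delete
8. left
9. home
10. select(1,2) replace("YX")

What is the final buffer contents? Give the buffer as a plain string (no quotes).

Answer: ZYXS

Derivation:
After op 1 (backspace): buf='OSA' cursor=0
After op 2 (select(0,1) replace("ZM")): buf='ZMSA' cursor=2
After op 3 (end): buf='ZMSA' cursor=4
After op 4 (right): buf='ZMSA' cursor=4
After op 5 (end): buf='ZMSA' cursor=4
After op 6 (left): buf='ZMSA' cursor=3
After op 7 (delete): buf='ZMS' cursor=3
After op 8 (left): buf='ZMS' cursor=2
After op 9 (home): buf='ZMS' cursor=0
After op 10 (select(1,2) replace("YX")): buf='ZYXS' cursor=3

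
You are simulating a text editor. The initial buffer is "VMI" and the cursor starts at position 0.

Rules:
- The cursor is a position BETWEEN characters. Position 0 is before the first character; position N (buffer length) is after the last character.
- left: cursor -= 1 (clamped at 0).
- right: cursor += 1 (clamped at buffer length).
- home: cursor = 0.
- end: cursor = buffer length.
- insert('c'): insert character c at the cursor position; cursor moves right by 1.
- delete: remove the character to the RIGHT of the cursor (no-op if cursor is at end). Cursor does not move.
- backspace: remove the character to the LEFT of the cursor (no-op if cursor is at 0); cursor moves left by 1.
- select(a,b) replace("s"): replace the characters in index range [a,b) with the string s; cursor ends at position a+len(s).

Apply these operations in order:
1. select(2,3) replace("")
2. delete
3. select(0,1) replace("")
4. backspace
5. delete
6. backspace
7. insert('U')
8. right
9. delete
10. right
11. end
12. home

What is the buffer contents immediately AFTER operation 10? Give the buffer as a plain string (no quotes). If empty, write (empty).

After op 1 (select(2,3) replace("")): buf='VM' cursor=2
After op 2 (delete): buf='VM' cursor=2
After op 3 (select(0,1) replace("")): buf='M' cursor=0
After op 4 (backspace): buf='M' cursor=0
After op 5 (delete): buf='(empty)' cursor=0
After op 6 (backspace): buf='(empty)' cursor=0
After op 7 (insert('U')): buf='U' cursor=1
After op 8 (right): buf='U' cursor=1
After op 9 (delete): buf='U' cursor=1
After op 10 (right): buf='U' cursor=1

Answer: U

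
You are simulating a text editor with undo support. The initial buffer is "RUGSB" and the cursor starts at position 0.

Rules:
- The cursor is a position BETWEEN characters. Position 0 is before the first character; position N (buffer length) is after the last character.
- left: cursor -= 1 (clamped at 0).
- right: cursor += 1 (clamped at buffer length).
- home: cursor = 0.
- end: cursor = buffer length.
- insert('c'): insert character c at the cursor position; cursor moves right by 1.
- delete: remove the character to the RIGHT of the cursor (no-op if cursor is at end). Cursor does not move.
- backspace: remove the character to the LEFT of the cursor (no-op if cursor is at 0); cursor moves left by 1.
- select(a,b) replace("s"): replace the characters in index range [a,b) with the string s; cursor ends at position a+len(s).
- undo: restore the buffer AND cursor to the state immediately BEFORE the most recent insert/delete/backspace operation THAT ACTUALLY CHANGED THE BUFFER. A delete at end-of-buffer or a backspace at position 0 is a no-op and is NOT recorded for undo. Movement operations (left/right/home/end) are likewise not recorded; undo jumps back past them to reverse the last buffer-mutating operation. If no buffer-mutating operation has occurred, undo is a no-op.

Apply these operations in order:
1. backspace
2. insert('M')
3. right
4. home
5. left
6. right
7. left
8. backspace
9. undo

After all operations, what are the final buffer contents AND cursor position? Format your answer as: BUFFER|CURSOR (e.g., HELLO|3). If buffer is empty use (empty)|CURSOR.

Answer: RUGSB|0

Derivation:
After op 1 (backspace): buf='RUGSB' cursor=0
After op 2 (insert('M')): buf='MRUGSB' cursor=1
After op 3 (right): buf='MRUGSB' cursor=2
After op 4 (home): buf='MRUGSB' cursor=0
After op 5 (left): buf='MRUGSB' cursor=0
After op 6 (right): buf='MRUGSB' cursor=1
After op 7 (left): buf='MRUGSB' cursor=0
After op 8 (backspace): buf='MRUGSB' cursor=0
After op 9 (undo): buf='RUGSB' cursor=0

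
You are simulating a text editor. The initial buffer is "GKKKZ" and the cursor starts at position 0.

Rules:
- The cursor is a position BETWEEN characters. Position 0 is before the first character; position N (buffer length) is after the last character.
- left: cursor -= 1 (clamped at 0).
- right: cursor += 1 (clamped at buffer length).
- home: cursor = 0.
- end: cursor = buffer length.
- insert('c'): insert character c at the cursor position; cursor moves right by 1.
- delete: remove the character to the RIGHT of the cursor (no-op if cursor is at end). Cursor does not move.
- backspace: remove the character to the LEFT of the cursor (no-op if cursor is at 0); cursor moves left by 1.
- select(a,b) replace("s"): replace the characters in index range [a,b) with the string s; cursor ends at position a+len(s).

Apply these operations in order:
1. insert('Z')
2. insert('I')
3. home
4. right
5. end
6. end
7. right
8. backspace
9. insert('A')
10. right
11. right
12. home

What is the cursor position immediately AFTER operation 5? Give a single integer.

After op 1 (insert('Z')): buf='ZGKKKZ' cursor=1
After op 2 (insert('I')): buf='ZIGKKKZ' cursor=2
After op 3 (home): buf='ZIGKKKZ' cursor=0
After op 4 (right): buf='ZIGKKKZ' cursor=1
After op 5 (end): buf='ZIGKKKZ' cursor=7

Answer: 7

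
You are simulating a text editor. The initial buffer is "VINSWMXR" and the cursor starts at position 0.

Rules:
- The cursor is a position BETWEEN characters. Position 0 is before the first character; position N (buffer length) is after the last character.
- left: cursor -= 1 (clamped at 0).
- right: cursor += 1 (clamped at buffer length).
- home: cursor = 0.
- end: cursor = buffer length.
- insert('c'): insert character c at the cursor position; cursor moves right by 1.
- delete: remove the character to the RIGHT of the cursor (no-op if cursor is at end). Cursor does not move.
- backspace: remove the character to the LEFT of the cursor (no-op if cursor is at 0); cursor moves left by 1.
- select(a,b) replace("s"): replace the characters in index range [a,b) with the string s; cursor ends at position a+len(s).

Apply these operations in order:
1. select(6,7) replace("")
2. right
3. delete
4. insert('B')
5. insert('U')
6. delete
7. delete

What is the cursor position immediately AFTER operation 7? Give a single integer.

After op 1 (select(6,7) replace("")): buf='VINSWMR' cursor=6
After op 2 (right): buf='VINSWMR' cursor=7
After op 3 (delete): buf='VINSWMR' cursor=7
After op 4 (insert('B')): buf='VINSWMRB' cursor=8
After op 5 (insert('U')): buf='VINSWMRBU' cursor=9
After op 6 (delete): buf='VINSWMRBU' cursor=9
After op 7 (delete): buf='VINSWMRBU' cursor=9

Answer: 9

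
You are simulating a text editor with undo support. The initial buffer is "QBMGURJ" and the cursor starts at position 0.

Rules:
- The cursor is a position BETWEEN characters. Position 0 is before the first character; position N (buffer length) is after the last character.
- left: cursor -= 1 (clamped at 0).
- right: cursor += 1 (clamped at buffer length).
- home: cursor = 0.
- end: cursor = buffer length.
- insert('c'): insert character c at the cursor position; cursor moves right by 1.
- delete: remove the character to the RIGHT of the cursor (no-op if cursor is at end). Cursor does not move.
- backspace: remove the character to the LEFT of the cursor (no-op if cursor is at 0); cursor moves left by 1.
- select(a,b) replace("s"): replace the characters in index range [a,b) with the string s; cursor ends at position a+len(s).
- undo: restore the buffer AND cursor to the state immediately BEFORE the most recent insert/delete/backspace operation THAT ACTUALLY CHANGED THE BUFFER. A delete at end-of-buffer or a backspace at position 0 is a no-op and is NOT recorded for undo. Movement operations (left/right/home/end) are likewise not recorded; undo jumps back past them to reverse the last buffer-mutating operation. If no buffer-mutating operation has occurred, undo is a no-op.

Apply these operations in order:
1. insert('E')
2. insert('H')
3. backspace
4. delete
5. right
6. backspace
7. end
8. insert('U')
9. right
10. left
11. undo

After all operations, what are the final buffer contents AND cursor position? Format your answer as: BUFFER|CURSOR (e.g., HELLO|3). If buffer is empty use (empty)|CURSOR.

After op 1 (insert('E')): buf='EQBMGURJ' cursor=1
After op 2 (insert('H')): buf='EHQBMGURJ' cursor=2
After op 3 (backspace): buf='EQBMGURJ' cursor=1
After op 4 (delete): buf='EBMGURJ' cursor=1
After op 5 (right): buf='EBMGURJ' cursor=2
After op 6 (backspace): buf='EMGURJ' cursor=1
After op 7 (end): buf='EMGURJ' cursor=6
After op 8 (insert('U')): buf='EMGURJU' cursor=7
After op 9 (right): buf='EMGURJU' cursor=7
After op 10 (left): buf='EMGURJU' cursor=6
After op 11 (undo): buf='EMGURJ' cursor=6

Answer: EMGURJ|6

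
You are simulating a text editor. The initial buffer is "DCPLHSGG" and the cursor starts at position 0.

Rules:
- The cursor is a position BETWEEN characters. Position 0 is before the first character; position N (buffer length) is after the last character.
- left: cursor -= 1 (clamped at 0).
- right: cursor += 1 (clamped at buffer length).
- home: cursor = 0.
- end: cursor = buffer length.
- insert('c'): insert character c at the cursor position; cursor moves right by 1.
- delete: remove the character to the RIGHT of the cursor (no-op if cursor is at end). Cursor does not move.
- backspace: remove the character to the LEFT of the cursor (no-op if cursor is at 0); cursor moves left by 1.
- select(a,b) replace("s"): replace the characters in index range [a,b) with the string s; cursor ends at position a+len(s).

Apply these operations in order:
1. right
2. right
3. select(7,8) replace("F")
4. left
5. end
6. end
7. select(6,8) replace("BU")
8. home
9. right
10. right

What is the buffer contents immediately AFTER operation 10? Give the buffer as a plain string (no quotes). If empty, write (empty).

After op 1 (right): buf='DCPLHSGG' cursor=1
After op 2 (right): buf='DCPLHSGG' cursor=2
After op 3 (select(7,8) replace("F")): buf='DCPLHSGF' cursor=8
After op 4 (left): buf='DCPLHSGF' cursor=7
After op 5 (end): buf='DCPLHSGF' cursor=8
After op 6 (end): buf='DCPLHSGF' cursor=8
After op 7 (select(6,8) replace("BU")): buf='DCPLHSBU' cursor=8
After op 8 (home): buf='DCPLHSBU' cursor=0
After op 9 (right): buf='DCPLHSBU' cursor=1
After op 10 (right): buf='DCPLHSBU' cursor=2

Answer: DCPLHSBU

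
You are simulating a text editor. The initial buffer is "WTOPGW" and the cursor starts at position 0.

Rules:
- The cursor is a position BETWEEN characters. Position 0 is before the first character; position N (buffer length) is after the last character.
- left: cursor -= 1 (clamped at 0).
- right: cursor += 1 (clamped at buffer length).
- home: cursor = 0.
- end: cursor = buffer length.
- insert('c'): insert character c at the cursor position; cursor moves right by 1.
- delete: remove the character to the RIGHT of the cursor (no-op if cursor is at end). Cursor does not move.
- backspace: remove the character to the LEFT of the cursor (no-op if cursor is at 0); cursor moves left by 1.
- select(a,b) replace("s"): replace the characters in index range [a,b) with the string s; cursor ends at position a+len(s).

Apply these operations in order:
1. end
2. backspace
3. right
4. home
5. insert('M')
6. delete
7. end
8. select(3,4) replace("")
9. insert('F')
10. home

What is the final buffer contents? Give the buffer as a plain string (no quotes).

After op 1 (end): buf='WTOPGW' cursor=6
After op 2 (backspace): buf='WTOPG' cursor=5
After op 3 (right): buf='WTOPG' cursor=5
After op 4 (home): buf='WTOPG' cursor=0
After op 5 (insert('M')): buf='MWTOPG' cursor=1
After op 6 (delete): buf='MTOPG' cursor=1
After op 7 (end): buf='MTOPG' cursor=5
After op 8 (select(3,4) replace("")): buf='MTOG' cursor=3
After op 9 (insert('F')): buf='MTOFG' cursor=4
After op 10 (home): buf='MTOFG' cursor=0

Answer: MTOFG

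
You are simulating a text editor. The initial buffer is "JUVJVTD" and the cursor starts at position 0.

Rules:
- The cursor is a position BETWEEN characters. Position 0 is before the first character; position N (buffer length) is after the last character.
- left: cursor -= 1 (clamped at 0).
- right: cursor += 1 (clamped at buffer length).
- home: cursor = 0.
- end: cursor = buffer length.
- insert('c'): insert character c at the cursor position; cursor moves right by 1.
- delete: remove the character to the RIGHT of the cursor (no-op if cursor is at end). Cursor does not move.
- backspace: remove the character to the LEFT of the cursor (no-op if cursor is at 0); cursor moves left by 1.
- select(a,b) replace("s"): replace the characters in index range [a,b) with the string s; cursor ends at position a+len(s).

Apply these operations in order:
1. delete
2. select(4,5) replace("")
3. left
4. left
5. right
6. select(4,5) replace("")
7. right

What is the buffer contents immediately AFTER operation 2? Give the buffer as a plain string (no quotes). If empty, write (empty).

After op 1 (delete): buf='UVJVTD' cursor=0
After op 2 (select(4,5) replace("")): buf='UVJVD' cursor=4

Answer: UVJVD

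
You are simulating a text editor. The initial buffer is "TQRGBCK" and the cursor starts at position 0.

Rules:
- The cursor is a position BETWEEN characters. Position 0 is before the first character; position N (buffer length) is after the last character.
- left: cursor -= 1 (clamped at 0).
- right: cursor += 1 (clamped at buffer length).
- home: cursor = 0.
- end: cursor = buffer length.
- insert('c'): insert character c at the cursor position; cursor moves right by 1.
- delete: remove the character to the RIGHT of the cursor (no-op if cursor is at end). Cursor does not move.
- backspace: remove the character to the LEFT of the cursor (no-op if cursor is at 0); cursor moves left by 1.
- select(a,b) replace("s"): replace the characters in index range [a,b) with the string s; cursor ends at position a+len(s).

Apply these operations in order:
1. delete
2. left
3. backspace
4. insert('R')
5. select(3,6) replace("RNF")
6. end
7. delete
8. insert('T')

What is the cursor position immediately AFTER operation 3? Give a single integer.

Answer: 0

Derivation:
After op 1 (delete): buf='QRGBCK' cursor=0
After op 2 (left): buf='QRGBCK' cursor=0
After op 3 (backspace): buf='QRGBCK' cursor=0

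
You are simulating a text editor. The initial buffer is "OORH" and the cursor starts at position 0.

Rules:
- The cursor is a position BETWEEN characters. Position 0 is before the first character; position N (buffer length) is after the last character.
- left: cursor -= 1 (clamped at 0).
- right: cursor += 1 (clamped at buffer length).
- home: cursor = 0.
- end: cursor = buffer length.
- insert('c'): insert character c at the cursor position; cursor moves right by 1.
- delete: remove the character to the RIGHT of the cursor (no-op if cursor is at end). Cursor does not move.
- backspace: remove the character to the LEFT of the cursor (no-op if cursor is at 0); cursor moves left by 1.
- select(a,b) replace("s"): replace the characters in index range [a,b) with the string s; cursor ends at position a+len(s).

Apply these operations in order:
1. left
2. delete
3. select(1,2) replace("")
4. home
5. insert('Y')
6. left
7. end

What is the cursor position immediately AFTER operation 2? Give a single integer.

After op 1 (left): buf='OORH' cursor=0
After op 2 (delete): buf='ORH' cursor=0

Answer: 0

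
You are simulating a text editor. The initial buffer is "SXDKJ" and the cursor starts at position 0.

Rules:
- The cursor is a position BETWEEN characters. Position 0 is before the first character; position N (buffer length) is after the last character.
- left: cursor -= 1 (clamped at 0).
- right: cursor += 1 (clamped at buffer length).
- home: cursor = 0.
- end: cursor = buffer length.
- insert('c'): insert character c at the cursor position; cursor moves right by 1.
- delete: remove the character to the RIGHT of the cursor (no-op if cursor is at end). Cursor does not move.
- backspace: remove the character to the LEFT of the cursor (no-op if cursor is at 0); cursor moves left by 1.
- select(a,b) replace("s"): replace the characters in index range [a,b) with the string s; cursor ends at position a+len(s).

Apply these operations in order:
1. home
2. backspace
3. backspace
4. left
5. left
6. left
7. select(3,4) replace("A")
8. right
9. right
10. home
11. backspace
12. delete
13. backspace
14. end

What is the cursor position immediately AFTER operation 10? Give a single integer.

Answer: 0

Derivation:
After op 1 (home): buf='SXDKJ' cursor=0
After op 2 (backspace): buf='SXDKJ' cursor=0
After op 3 (backspace): buf='SXDKJ' cursor=0
After op 4 (left): buf='SXDKJ' cursor=0
After op 5 (left): buf='SXDKJ' cursor=0
After op 6 (left): buf='SXDKJ' cursor=0
After op 7 (select(3,4) replace("A")): buf='SXDAJ' cursor=4
After op 8 (right): buf='SXDAJ' cursor=5
After op 9 (right): buf='SXDAJ' cursor=5
After op 10 (home): buf='SXDAJ' cursor=0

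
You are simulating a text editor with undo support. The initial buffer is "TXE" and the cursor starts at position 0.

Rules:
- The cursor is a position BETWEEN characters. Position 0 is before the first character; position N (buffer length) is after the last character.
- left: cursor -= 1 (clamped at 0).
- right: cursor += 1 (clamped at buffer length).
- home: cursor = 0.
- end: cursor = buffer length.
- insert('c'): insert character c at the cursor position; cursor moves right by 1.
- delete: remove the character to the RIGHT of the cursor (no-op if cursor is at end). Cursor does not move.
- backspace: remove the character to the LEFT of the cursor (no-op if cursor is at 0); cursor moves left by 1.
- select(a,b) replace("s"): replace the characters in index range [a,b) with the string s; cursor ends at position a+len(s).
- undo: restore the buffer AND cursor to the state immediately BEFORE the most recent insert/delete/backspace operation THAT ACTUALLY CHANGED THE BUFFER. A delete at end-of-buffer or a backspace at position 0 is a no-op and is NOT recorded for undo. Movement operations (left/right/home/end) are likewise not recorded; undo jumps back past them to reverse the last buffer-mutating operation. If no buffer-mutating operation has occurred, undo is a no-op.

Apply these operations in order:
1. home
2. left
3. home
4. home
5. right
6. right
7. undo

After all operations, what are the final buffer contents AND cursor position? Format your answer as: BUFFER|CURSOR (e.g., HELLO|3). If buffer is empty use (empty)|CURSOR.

Answer: TXE|2

Derivation:
After op 1 (home): buf='TXE' cursor=0
After op 2 (left): buf='TXE' cursor=0
After op 3 (home): buf='TXE' cursor=0
After op 4 (home): buf='TXE' cursor=0
After op 5 (right): buf='TXE' cursor=1
After op 6 (right): buf='TXE' cursor=2
After op 7 (undo): buf='TXE' cursor=2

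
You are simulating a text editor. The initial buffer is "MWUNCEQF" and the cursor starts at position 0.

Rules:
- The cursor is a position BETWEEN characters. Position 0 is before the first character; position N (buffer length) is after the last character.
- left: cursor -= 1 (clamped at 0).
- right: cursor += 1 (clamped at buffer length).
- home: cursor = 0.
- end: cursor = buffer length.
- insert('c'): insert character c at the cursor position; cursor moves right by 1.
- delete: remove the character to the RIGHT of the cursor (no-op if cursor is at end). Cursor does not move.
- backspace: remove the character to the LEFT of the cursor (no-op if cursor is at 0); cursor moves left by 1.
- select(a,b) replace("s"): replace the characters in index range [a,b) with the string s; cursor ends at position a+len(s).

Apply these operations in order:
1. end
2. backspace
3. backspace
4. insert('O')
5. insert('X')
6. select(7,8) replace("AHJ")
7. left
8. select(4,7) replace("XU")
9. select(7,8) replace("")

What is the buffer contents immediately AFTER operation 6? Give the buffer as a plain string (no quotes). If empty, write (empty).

After op 1 (end): buf='MWUNCEQF' cursor=8
After op 2 (backspace): buf='MWUNCEQ' cursor=7
After op 3 (backspace): buf='MWUNCE' cursor=6
After op 4 (insert('O')): buf='MWUNCEO' cursor=7
After op 5 (insert('X')): buf='MWUNCEOX' cursor=8
After op 6 (select(7,8) replace("AHJ")): buf='MWUNCEOAHJ' cursor=10

Answer: MWUNCEOAHJ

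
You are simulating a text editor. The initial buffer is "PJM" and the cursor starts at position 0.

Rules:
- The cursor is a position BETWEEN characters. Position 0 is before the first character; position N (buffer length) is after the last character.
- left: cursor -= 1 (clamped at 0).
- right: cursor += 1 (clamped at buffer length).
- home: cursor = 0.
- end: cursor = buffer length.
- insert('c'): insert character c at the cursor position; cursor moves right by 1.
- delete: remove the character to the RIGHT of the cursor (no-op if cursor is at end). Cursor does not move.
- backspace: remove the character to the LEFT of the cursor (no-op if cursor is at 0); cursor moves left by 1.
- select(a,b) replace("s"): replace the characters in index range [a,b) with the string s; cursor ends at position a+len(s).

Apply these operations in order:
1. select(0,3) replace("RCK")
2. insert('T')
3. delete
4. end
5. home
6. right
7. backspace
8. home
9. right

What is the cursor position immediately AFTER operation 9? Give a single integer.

After op 1 (select(0,3) replace("RCK")): buf='RCK' cursor=3
After op 2 (insert('T')): buf='RCKT' cursor=4
After op 3 (delete): buf='RCKT' cursor=4
After op 4 (end): buf='RCKT' cursor=4
After op 5 (home): buf='RCKT' cursor=0
After op 6 (right): buf='RCKT' cursor=1
After op 7 (backspace): buf='CKT' cursor=0
After op 8 (home): buf='CKT' cursor=0
After op 9 (right): buf='CKT' cursor=1

Answer: 1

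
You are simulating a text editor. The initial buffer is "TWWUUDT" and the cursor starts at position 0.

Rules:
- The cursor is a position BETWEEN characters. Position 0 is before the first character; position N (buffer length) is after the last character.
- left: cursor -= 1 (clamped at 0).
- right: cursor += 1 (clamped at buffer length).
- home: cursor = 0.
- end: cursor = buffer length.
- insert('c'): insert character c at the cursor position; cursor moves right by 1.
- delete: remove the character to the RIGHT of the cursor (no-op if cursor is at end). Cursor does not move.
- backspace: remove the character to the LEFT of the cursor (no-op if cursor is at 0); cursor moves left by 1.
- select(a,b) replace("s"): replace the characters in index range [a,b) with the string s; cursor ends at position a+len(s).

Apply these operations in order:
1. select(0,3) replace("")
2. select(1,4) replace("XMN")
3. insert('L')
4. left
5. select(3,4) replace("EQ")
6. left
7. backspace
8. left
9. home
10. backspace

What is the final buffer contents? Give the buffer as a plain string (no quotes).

Answer: UXMQL

Derivation:
After op 1 (select(0,3) replace("")): buf='UUDT' cursor=0
After op 2 (select(1,4) replace("XMN")): buf='UXMN' cursor=4
After op 3 (insert('L')): buf='UXMNL' cursor=5
After op 4 (left): buf='UXMNL' cursor=4
After op 5 (select(3,4) replace("EQ")): buf='UXMEQL' cursor=5
After op 6 (left): buf='UXMEQL' cursor=4
After op 7 (backspace): buf='UXMQL' cursor=3
After op 8 (left): buf='UXMQL' cursor=2
After op 9 (home): buf='UXMQL' cursor=0
After op 10 (backspace): buf='UXMQL' cursor=0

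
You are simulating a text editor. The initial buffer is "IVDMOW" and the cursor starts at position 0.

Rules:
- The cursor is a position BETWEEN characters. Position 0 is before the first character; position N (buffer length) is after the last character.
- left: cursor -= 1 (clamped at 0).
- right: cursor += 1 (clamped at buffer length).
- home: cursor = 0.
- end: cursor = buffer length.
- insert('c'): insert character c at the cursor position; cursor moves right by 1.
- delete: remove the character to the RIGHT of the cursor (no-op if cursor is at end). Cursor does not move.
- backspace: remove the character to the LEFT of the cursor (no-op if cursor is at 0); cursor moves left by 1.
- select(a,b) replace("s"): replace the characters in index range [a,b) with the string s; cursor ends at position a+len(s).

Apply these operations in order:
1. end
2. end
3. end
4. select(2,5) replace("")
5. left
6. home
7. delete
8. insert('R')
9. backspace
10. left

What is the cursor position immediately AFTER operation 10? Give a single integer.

After op 1 (end): buf='IVDMOW' cursor=6
After op 2 (end): buf='IVDMOW' cursor=6
After op 3 (end): buf='IVDMOW' cursor=6
After op 4 (select(2,5) replace("")): buf='IVW' cursor=2
After op 5 (left): buf='IVW' cursor=1
After op 6 (home): buf='IVW' cursor=0
After op 7 (delete): buf='VW' cursor=0
After op 8 (insert('R')): buf='RVW' cursor=1
After op 9 (backspace): buf='VW' cursor=0
After op 10 (left): buf='VW' cursor=0

Answer: 0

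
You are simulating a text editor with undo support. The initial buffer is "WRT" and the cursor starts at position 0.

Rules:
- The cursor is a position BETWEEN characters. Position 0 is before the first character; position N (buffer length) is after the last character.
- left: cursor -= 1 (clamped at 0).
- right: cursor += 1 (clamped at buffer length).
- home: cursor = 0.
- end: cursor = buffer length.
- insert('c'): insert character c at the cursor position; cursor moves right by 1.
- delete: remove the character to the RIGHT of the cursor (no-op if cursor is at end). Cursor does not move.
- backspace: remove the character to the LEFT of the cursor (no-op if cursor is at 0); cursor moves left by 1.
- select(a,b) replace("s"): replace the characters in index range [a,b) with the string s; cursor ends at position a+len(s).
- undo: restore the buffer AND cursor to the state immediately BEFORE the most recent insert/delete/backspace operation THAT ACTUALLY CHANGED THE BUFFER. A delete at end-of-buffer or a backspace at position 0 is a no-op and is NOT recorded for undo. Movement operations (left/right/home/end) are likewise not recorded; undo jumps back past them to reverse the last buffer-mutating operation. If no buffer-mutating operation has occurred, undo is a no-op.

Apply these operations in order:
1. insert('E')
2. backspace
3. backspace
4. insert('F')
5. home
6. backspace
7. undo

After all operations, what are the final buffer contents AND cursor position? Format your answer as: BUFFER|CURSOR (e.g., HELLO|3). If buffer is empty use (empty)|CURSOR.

After op 1 (insert('E')): buf='EWRT' cursor=1
After op 2 (backspace): buf='WRT' cursor=0
After op 3 (backspace): buf='WRT' cursor=0
After op 4 (insert('F')): buf='FWRT' cursor=1
After op 5 (home): buf='FWRT' cursor=0
After op 6 (backspace): buf='FWRT' cursor=0
After op 7 (undo): buf='WRT' cursor=0

Answer: WRT|0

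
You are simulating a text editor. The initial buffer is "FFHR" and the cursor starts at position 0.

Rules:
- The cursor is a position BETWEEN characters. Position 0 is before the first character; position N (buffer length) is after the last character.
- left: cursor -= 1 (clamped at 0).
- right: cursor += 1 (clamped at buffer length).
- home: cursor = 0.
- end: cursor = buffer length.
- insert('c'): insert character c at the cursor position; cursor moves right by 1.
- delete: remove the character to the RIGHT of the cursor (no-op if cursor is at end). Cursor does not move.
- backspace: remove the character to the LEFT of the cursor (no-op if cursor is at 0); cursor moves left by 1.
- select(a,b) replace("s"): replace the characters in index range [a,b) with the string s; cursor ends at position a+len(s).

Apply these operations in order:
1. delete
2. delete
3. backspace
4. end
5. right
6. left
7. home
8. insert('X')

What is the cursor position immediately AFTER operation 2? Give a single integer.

After op 1 (delete): buf='FHR' cursor=0
After op 2 (delete): buf='HR' cursor=0

Answer: 0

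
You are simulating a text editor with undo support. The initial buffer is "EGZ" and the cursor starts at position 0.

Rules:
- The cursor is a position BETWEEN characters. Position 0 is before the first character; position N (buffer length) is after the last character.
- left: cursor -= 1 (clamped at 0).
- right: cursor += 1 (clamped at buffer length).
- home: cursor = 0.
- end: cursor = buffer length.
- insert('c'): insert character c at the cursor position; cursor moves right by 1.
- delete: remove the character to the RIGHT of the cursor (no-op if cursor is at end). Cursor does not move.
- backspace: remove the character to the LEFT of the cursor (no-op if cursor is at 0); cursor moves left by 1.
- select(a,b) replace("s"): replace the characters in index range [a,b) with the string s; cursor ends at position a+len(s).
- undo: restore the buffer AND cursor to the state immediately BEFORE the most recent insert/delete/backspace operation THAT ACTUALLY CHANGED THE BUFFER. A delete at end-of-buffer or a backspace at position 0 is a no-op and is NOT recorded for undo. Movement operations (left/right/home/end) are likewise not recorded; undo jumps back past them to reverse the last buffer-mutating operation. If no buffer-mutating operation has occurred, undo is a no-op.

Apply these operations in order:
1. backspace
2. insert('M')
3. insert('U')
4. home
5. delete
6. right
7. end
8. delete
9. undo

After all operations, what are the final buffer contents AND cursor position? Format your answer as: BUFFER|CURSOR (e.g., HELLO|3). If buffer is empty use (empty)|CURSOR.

After op 1 (backspace): buf='EGZ' cursor=0
After op 2 (insert('M')): buf='MEGZ' cursor=1
After op 3 (insert('U')): buf='MUEGZ' cursor=2
After op 4 (home): buf='MUEGZ' cursor=0
After op 5 (delete): buf='UEGZ' cursor=0
After op 6 (right): buf='UEGZ' cursor=1
After op 7 (end): buf='UEGZ' cursor=4
After op 8 (delete): buf='UEGZ' cursor=4
After op 9 (undo): buf='MUEGZ' cursor=0

Answer: MUEGZ|0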